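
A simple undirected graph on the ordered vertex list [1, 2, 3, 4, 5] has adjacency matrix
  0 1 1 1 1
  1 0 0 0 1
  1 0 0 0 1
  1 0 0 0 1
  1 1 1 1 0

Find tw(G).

A width-2 tree decomposition is:
Bags: B1 = {1, 3, 5}  B2 = {1, 2, 5}  B3 = {1, 4, 5}
Tree: B1–B2, B2–B3
The largest bag has 3 vertices, giving width 2; this decomposition certifies tw(G) ≤ 2. Conversely, {1, 2, 5} is a clique of size 3, and the vertices of any clique must share a bag in every tree decomposition; so some bag has ≥ 3 vertices and tw(G) ≥ 2. Hence tw(G) = 2 exactly.

2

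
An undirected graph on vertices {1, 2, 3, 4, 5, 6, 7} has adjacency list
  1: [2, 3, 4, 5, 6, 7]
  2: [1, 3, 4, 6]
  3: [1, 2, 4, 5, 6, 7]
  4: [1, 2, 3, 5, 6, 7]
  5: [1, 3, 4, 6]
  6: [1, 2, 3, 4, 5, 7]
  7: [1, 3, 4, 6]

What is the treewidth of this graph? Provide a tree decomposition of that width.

Treewidth 4.
One such decomposition:
Bags: B1 = {1, 2, 3, 4, 6}  B2 = {1, 3, 4, 5, 6}  B3 = {1, 3, 4, 6, 7}
Tree: B1–B2, B2–B3

Every bag has size at most 5, so the width is 5 − 1 = 4 and tw(G) ≤ 4. Conversely, {1, 2, 3, 4, 6} is a clique of size 5, and the vertices of any clique must share a bag in every tree decomposition; so some bag has ≥ 5 vertices and tw(G) ≥ 4. Combining the bounds, tw(G) = 4.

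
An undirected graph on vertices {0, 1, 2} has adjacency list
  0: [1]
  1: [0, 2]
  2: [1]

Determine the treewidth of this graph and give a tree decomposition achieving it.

The largest bag has 2 vertices, giving width 1; this decomposition certifies tw(G) ≤ 1. Since G has at least one edge (e.g. 1–0), it is not an edgeless graph, so tw(G) ≥ 1. Therefore the treewidth is 1.

Treewidth 1.
Bags: B1 = {0, 1}  B2 = {1, 2}
Tree: B1–B2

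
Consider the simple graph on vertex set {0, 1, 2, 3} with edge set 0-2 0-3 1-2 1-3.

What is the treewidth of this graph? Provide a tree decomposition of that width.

Treewidth 2.
Bags: B1 = {0, 1, 2}  B2 = {0, 1, 3}
Tree: B1–B2

Each bag holds 3 vertices, so the decomposition has width 2, which upper-bounds the treewidth. The edges 0–2–1–3–0 form a cycle, so G is not a tree and its treewidth is at least 2. Therefore the treewidth is 2.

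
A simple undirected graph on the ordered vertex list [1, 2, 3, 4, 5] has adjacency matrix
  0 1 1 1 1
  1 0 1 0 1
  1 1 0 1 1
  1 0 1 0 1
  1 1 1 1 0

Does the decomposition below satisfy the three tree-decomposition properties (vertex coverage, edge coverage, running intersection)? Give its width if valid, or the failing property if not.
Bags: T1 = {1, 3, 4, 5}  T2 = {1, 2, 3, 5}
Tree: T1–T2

Yes; width 3.

Checking the three conditions: (i) the bags cover all of {1, 2, 3, 4, 5}; (ii) for each edge, some bag contains both endpoints; (iii) the bags containing any fixed vertex form a subtree. All hold, so the decomposition is valid with width 4 − 1 = 3.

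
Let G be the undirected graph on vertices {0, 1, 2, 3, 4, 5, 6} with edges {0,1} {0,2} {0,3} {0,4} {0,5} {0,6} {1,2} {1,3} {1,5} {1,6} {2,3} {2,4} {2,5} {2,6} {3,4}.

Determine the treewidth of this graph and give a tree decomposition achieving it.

Each bag holds 4 vertices, so the decomposition has width 3, which upper-bounds the treewidth. For the lower bound, the 4 vertices {0, 1, 2, 3} are pairwise adjacent, and any tree decomposition puts a clique entirely inside one bag — forcing width ≥ 3. Combining the bounds, tw(G) = 3.

Treewidth 3.
Bags: B1 = {0, 1, 2, 5}  B2 = {0, 1, 2, 3}  B3 = {0, 2, 3, 4}  B4 = {0, 1, 2, 6}
Tree: B1–B2, B2–B3, B2–B4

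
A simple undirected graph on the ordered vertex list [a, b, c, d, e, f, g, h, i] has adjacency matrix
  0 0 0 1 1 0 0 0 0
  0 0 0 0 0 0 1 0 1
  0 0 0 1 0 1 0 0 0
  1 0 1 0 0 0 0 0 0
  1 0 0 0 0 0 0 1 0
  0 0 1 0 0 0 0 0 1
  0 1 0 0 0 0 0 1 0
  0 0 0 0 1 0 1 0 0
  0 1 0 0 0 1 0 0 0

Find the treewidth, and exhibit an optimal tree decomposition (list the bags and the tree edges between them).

Treewidth 2.
Bags: B1 = {a, d, e}  B2 = {c, d, e}  B3 = {c, e, f}  B4 = {e, f, i}  B5 = {b, e, i}  B6 = {b, e, g}  B7 = {e, g, h}
Tree: B1–B2, B2–B3, B3–B4, B4–B5, B5–B6, B6–B7

Each bag holds 3 vertices, so the decomposition has width 2, which upper-bounds the treewidth. For the lower bound, G contains the cycle e–a–d–c–f–i–b–g–h–e, so G is not a forest; only forests have treewidth ≤ 1, hence tw(G) ≥ 2. Therefore the treewidth is 2.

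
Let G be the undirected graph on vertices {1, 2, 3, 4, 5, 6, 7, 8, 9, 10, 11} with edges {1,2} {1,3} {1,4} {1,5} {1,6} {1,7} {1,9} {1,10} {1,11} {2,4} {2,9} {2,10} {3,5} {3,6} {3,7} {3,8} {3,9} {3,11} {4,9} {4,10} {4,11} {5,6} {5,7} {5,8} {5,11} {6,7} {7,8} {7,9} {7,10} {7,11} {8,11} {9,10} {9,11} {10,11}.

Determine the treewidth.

A width-4 tree decomposition is:
Bags: B1 = {1, 7, 9, 10, 11}  B2 = {1, 4, 9, 10, 11}  B3 = {1, 2, 4, 9, 10}  B4 = {1, 3, 7, 9, 11}  B5 = {1, 3, 5, 7, 11}  B6 = {3, 5, 7, 8, 11}  B7 = {1, 3, 5, 6, 7}
Tree: B1–B2, B2–B3, B1–B4, B4–B5, B5–B6, B5–B7
Each bag holds 5 vertices, so the decomposition has width 4, which upper-bounds the treewidth. On the other hand G contains the 5-clique {3, 5, 7, 8, 11}. A clique must lie in a single bag of any decomposition, so no decomposition can have width below 4. The upper and lower bounds meet at 4, so that is the treewidth.

4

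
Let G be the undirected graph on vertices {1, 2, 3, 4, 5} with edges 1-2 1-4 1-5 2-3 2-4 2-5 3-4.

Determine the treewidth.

A width-2 tree decomposition is:
Bags: B1 = {1, 2, 4}  B2 = {2, 3, 4}  B3 = {1, 2, 5}
Tree: B1–B2, B1–B3
The largest bag has 3 vertices, giving width 2; this decomposition certifies tw(G) ≤ 2. Conversely, {1, 2, 4} is a clique of size 3, and the vertices of any clique must share a bag in every tree decomposition; so some bag has ≥ 3 vertices and tw(G) ≥ 2. The upper and lower bounds meet at 2, so that is the treewidth.

2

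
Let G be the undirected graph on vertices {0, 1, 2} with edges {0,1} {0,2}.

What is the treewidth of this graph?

A width-1 tree decomposition is:
Bags: B1 = {0, 2}  B2 = {0, 1}
Tree: B1–B2
Every bag has size at most 2, so the width is 2 − 1 = 1 and tw(G) ≤ 1. Since G has at least one edge (e.g. 2–0), it is not an edgeless graph, so tw(G) ≥ 1. Combining the bounds, tw(G) = 1.

1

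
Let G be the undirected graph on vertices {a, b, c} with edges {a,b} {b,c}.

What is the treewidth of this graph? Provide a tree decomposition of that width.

Treewidth 1.
Bags: B1 = {a, b}  B2 = {b, c}
Tree: B1–B2

Each bag holds 2 vertices, so the decomposition has width 1, which upper-bounds the treewidth. G has an edge, so its treewidth is at least 1. Hence tw(G) = 1 exactly.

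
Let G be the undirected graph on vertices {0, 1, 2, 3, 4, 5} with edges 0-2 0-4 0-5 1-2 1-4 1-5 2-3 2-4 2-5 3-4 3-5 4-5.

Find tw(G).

A width-3 tree decomposition is:
Bags: B1 = {0, 2, 4, 5}  B2 = {2, 3, 4, 5}  B3 = {1, 2, 4, 5}
Tree: B1–B2, B2–B3
Each bag holds 4 vertices, so the decomposition has width 3, which upper-bounds the treewidth. For the lower bound, the 4 vertices {0, 2, 4, 5} are pairwise adjacent, and any tree decomposition puts a clique entirely inside one bag — forcing width ≥ 3. Combining the bounds, tw(G) = 3.

3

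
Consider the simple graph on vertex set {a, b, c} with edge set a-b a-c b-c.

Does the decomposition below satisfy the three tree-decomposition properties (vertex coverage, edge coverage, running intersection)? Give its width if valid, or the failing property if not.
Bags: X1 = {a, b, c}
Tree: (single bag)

Yes; width 2.

Checking the three conditions: (i) the bags cover all of {a, b, c}; (ii) for each edge, some bag contains both endpoints; (iii) the bags containing any fixed vertex form a subtree. All hold, so the decomposition is valid with width 3 − 1 = 2.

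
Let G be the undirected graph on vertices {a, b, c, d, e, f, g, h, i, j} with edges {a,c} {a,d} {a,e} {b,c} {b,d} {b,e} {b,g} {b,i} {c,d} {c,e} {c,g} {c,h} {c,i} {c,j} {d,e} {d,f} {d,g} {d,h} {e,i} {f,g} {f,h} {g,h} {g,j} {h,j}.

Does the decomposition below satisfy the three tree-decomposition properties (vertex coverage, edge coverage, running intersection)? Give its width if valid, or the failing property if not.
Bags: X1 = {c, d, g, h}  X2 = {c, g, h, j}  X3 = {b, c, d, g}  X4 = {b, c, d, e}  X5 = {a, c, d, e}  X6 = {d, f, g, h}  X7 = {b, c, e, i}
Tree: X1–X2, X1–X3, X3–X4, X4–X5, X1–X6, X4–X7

Every vertex of G appears in some bag (union = {a, b, c, d, e, f, g, h, i, j}); every edge is covered by a bag; and for each vertex v the set of bags containing v is connected in the bag tree. The decomposition is therefore valid. The largest bag has 4 vertices, so the width is 3.

Yes; width 3.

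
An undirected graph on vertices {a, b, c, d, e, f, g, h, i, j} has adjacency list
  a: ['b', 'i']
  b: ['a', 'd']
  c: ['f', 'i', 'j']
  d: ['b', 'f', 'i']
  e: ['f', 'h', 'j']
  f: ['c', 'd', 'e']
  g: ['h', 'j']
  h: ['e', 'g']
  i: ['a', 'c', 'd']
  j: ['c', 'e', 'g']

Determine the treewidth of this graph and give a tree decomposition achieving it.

Treewidth 2.
Bags: B1 = {e, g, h}  B2 = {e, g, j}  B3 = {e, f, j}  B4 = {c, f, j}  B5 = {c, d, f}  B6 = {c, d, i}  B7 = {b, d, i}  B8 = {a, b, i}
Tree: B1–B2, B2–B3, B3–B4, B4–B5, B5–B6, B6–B7, B7–B8

Every bag has size at most 3, so the width is 3 − 1 = 2 and tw(G) ≤ 2. The edges h–g–j–e–h form a cycle, so G is not a tree and its treewidth is at least 2. Hence tw(G) = 2 exactly.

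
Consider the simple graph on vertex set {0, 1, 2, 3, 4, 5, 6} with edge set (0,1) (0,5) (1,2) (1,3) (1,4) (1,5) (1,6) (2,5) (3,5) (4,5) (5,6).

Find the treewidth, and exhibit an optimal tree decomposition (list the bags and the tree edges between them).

Each bag holds 3 vertices, so the decomposition has width 2, which upper-bounds the treewidth. For the lower bound, the 3 vertices {0, 1, 5} are pairwise adjacent, and any tree decomposition puts a clique entirely inside one bag — forcing width ≥ 2. Combining the bounds, tw(G) = 2.

Treewidth 2.
Bags: B1 = {1, 2, 5}  B2 = {1, 4, 5}  B3 = {1, 5, 6}  B4 = {0, 1, 5}  B5 = {1, 3, 5}
Tree: B1–B2, B2–B3, B1–B4, B2–B5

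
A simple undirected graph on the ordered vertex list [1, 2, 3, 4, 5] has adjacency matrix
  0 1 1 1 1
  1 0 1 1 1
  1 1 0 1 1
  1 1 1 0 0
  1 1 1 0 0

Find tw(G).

A width-3 tree decomposition is:
Bags: B1 = {1, 2, 3, 5}  B2 = {1, 2, 3, 4}
Tree: B1–B2
Every bag has size at most 4, so the width is 4 − 1 = 3 and tw(G) ≤ 3. On the other hand G contains the 4-clique {1, 2, 3, 4}. A clique must lie in a single bag of any decomposition, so no decomposition can have width below 3. Therefore the treewidth is 3.

3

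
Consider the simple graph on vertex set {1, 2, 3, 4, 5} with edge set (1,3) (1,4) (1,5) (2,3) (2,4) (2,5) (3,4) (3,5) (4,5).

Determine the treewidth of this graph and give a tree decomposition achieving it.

The largest bag has 4 vertices, giving width 3; this decomposition certifies tw(G) ≤ 3. On the other hand G contains the 4-clique {1, 3, 4, 5}. A clique must lie in a single bag of any decomposition, so no decomposition can have width below 3. Combining the bounds, tw(G) = 3.

Treewidth 3.
Bags: B1 = {2, 3, 4, 5}  B2 = {1, 3, 4, 5}
Tree: B1–B2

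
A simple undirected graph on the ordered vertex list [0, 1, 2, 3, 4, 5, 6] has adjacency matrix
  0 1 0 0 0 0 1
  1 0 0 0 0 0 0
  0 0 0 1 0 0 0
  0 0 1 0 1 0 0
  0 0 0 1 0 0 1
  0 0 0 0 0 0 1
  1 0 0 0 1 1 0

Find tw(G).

A width-1 tree decomposition is:
Bags: B1 = {0, 6}  B2 = {0, 1}  B3 = {4, 6}  B4 = {3, 4}  B5 = {2, 3}  B6 = {5, 6}
Tree: B1–B2, B1–B3, B3–B4, B4–B5, B1–B6
Every bag has size at most 2, so the width is 2 − 1 = 1 and tw(G) ≤ 1. Since G has at least one edge (e.g. 0–6), it is not an edgeless graph, so tw(G) ≥ 1. Hence tw(G) = 1 exactly.

1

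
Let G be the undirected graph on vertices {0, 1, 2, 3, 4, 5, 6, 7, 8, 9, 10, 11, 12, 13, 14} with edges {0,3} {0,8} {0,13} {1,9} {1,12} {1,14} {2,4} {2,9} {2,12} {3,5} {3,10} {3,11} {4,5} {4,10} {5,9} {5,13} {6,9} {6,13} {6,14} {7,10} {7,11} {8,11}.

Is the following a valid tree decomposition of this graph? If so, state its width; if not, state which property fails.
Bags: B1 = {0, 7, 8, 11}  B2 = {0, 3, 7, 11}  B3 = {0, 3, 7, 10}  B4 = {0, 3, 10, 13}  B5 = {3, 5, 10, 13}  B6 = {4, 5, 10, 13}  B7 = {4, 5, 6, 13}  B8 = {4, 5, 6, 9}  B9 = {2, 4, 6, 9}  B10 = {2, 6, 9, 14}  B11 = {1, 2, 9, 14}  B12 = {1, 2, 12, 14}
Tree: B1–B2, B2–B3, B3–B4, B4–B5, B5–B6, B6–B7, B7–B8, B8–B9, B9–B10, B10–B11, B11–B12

Yes; width 3.

Checking the three conditions: (i) the bags cover all of {0, 1, 2, 3, 4, 5, 6, 7, 8, 9, 10, 11, 12, 13, 14}; (ii) for each edge, some bag contains both endpoints; (iii) the bags containing any fixed vertex form a subtree. All hold, so the decomposition is valid with width 4 − 1 = 3.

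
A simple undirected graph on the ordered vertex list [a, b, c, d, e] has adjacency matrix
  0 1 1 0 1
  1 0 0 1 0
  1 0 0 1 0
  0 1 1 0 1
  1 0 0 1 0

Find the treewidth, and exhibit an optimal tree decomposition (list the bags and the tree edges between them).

Treewidth 2.
One optimal decomposition is:
Bags: B1 = {a, b, d}  B2 = {a, c, d}  B3 = {a, d, e}
Tree: B1–B2, B2–B3

Each bag holds 3 vertices, so the decomposition has width 2, which upper-bounds the treewidth. Since a–b–d–c–a is a cycle in G, G is not acyclic. Forests are exactly the graphs of treewidth ≤ 1, so tw(G) ≥ 2. The upper and lower bounds meet at 2, so that is the treewidth.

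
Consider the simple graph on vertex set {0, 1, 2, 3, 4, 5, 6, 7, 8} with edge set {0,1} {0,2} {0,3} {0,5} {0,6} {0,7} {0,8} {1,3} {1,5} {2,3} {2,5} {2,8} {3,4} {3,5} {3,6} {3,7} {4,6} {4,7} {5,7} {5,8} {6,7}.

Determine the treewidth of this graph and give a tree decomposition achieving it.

Every bag has size at most 4, so the width is 4 − 1 = 3 and tw(G) ≤ 3. For the lower bound, the 4 vertices {0, 2, 5, 8} are pairwise adjacent, and any tree decomposition puts a clique entirely inside one bag — forcing width ≥ 3. Hence tw(G) = 3 exactly.

Treewidth 3.
One optimal decomposition is:
Bags: B1 = {0, 2, 3, 5}  B2 = {0, 3, 5, 7}  B3 = {0, 3, 6, 7}  B4 = {0, 1, 3, 5}  B5 = {0, 2, 5, 8}  B6 = {3, 4, 6, 7}
Tree: B1–B2, B2–B3, B1–B4, B1–B5, B3–B6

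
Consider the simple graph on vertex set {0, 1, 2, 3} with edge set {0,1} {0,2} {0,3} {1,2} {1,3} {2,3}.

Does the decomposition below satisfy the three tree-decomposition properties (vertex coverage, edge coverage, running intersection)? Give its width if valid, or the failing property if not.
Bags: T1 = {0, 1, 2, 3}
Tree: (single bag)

Every vertex of G appears in some bag (union = {0, 1, 2, 3}); every edge is covered by a bag; and for each vertex v the set of bags containing v is connected in the bag tree. The decomposition is therefore valid. The largest bag has 4 vertices, so the width is 3.

Yes; width 3.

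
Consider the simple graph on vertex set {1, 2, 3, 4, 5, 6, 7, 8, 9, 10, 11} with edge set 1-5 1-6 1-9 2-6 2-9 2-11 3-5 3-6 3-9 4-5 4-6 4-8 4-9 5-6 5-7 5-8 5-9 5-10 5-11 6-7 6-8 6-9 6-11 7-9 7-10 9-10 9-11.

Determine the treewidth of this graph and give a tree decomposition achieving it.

Treewidth 3.
One optimal decomposition is:
Bags: B1 = {4, 5, 6, 8}  B2 = {4, 5, 6, 9}  B3 = {5, 6, 7, 9}  B4 = {5, 6, 9, 11}  B5 = {1, 5, 6, 9}  B6 = {2, 6, 9, 11}  B7 = {3, 5, 6, 9}  B8 = {5, 7, 9, 10}
Tree: B1–B2, B2–B3, B2–B4, B4–B5, B4–B6, B3–B7, B3–B8

Each bag holds 4 vertices, so the decomposition has width 3, which upper-bounds the treewidth. For the lower bound, the 4 vertices {2, 6, 9, 11} are pairwise adjacent, and any tree decomposition puts a clique entirely inside one bag — forcing width ≥ 3. Hence tw(G) = 3 exactly.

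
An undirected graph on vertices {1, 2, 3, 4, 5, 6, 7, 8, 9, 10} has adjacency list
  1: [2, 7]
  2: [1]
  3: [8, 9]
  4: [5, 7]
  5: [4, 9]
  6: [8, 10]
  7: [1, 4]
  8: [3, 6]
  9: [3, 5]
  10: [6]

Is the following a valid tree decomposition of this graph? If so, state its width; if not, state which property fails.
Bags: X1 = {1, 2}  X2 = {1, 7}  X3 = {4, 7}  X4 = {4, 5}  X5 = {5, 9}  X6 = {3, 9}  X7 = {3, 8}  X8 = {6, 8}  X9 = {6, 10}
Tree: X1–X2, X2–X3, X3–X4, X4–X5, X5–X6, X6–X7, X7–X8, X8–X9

Yes; width 1.

Vertex coverage: the bags together contain {1, 2, 3, 4, 5, 6, 7, 8, 9, 10}, the full vertex set. Edge coverage: each edge of G has both endpoints in at least one bag. Running intersection: for every vertex, the bags containing it form a connected subtree. All three properties hold, so this is a valid tree decomposition of width max|bag| − 1 = 1, and hence tw(G) ≤ 1.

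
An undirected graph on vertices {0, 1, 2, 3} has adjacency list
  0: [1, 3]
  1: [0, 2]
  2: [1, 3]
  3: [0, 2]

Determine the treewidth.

A width-2 tree decomposition is:
Bags: B1 = {0, 1, 3}  B2 = {1, 2, 3}
Tree: B1–B2
Each bag holds 3 vertices, so the decomposition has width 2, which upper-bounds the treewidth. For the lower bound, G contains the cycle 1–0–3–2–1, so G is not a forest; only forests have treewidth ≤ 1, hence tw(G) ≥ 2. Combining the bounds, tw(G) = 2.

2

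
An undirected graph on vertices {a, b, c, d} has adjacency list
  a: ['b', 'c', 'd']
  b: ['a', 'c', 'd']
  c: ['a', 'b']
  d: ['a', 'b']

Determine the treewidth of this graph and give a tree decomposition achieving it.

Treewidth 2.
One optimal decomposition is:
Bags: B1 = {a, b, d}  B2 = {a, b, c}
Tree: B1–B2

Each bag holds 3 vertices, so the decomposition has width 2, which upper-bounds the treewidth. For the lower bound, the 3 vertices {a, b, d} are pairwise adjacent, and any tree decomposition puts a clique entirely inside one bag — forcing width ≥ 2. Combining the bounds, tw(G) = 2.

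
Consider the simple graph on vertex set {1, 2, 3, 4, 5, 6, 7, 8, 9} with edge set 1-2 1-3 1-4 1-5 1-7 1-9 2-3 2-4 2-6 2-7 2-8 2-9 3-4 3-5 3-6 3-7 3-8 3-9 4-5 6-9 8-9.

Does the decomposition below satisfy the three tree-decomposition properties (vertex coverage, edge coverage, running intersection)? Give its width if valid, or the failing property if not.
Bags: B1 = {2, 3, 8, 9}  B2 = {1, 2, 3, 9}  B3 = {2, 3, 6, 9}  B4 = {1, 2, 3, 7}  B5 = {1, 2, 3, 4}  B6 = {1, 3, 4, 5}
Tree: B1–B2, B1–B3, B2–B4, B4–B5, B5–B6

Yes; width 3.

Vertex coverage: the bags together contain {1, 2, 3, 4, 5, 6, 7, 8, 9}, the full vertex set. Edge coverage: each edge of G has both endpoints in at least one bag. Running intersection: for every vertex, the bags containing it form a connected subtree. All three properties hold, so this is a valid tree decomposition of width max|bag| − 1 = 3, and hence tw(G) ≤ 3.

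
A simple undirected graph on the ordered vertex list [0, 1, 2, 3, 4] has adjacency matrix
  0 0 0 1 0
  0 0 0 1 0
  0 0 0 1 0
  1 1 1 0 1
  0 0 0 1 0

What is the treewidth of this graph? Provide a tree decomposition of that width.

The largest bag has 2 vertices, giving width 1; this decomposition certifies tw(G) ≤ 1. Any graph with an edge has treewidth ≥ 1, and G has the edge 2–3. Combining the bounds, tw(G) = 1.

Treewidth 1.
Bags: B1 = {2, 3}  B2 = {1, 3}  B3 = {0, 3}  B4 = {3, 4}
Tree: B1–B2, B2–B3, B1–B4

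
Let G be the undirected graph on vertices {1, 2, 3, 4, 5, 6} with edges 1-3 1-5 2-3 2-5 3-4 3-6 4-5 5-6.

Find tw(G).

2

A width-2 tree decomposition is:
Bags: B1 = {1, 3, 5}  B2 = {2, 3, 5}  B3 = {3, 4, 5}  B4 = {3, 5, 6}
Tree: B1–B2, B2–B3, B3–B4
The largest bag has 3 vertices, giving width 2; this decomposition certifies tw(G) ≤ 2. For the lower bound, G contains the cycle 1–5–2–3–1, so G is not a forest; only forests have treewidth ≤ 1, hence tw(G) ≥ 2. The upper and lower bounds meet at 2, so that is the treewidth.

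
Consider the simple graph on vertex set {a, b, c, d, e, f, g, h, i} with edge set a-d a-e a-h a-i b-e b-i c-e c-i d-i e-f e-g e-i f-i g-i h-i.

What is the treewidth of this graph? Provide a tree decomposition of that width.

The largest bag has 3 vertices, giving width 2; this decomposition certifies tw(G) ≤ 2. Conversely, {a, d, i} is a clique of size 3, and the vertices of any clique must share a bag in every tree decomposition; so some bag has ≥ 3 vertices and tw(G) ≥ 2. Hence tw(G) = 2 exactly.

Treewidth 2.
One optimal decomposition is:
Bags: B1 = {a, e, i}  B2 = {a, h, i}  B3 = {a, d, i}  B4 = {c, e, i}  B5 = {b, e, i}  B6 = {e, f, i}  B7 = {e, g, i}
Tree: B1–B2, B1–B3, B1–B4, B4–B5, B1–B6, B4–B7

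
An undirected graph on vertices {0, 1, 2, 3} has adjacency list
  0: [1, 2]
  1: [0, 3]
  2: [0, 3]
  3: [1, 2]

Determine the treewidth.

A width-2 tree decomposition is:
Bags: B1 = {0, 1, 3}  B2 = {0, 2, 3}
Tree: B1–B2
Each bag holds 3 vertices, so the decomposition has width 2, which upper-bounds the treewidth. The edges 3–1–0–2–3 form a cycle, so G is not a tree and its treewidth is at least 2. The upper and lower bounds meet at 2, so that is the treewidth.

2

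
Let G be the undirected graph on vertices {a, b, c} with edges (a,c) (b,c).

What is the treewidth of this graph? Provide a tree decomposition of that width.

Treewidth 1.
One optimal decomposition is:
Bags: B1 = {a, c}  B2 = {b, c}
Tree: B1–B2

The largest bag has 2 vertices, giving width 1; this decomposition certifies tw(G) ≤ 1. Since G has at least one edge (e.g. a–c), it is not an edgeless graph, so tw(G) ≥ 1. The upper and lower bounds meet at 1, so that is the treewidth.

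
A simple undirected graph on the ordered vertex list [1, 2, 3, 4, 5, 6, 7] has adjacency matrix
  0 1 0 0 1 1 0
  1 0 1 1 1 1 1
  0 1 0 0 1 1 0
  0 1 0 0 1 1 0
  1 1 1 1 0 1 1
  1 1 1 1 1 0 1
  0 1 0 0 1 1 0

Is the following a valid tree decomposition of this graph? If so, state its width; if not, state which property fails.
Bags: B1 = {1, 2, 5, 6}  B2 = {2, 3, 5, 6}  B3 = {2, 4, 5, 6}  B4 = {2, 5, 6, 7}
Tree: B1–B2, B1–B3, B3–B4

Every vertex of G appears in some bag (union = {1, 2, 3, 4, 5, 6, 7}); every edge is covered by a bag; and for each vertex v the set of bags containing v is connected in the bag tree. The decomposition is therefore valid. The largest bag has 4 vertices, so the width is 3.

Yes; width 3.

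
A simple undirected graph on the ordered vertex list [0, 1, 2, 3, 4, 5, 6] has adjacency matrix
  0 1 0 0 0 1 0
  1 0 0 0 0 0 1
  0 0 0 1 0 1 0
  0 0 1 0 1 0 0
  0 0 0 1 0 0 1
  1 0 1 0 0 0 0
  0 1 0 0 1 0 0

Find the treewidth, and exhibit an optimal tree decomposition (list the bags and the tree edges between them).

The largest bag has 3 vertices, giving width 2; this decomposition certifies tw(G) ≤ 2. Since 2–3–4–6–1–0–5–2 is a cycle in G, G is not acyclic. Forests are exactly the graphs of treewidth ≤ 1, so tw(G) ≥ 2. Combining the bounds, tw(G) = 2.

Treewidth 2.
Bags: B1 = {2, 3, 4}  B2 = {2, 4, 6}  B3 = {1, 2, 6}  B4 = {0, 1, 2}  B5 = {0, 2, 5}
Tree: B1–B2, B2–B3, B3–B4, B4–B5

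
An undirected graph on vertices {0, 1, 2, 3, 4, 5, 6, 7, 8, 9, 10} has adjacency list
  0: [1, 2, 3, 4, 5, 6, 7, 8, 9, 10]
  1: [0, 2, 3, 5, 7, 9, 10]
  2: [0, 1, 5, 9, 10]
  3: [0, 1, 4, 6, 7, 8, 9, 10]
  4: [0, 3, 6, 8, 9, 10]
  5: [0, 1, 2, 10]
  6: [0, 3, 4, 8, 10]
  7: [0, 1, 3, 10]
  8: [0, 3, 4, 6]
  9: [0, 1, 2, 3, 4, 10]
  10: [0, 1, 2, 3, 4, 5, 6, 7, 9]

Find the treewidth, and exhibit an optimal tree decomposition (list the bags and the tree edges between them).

Every bag has size at most 5, so the width is 5 − 1 = 4 and tw(G) ≤ 4. On the other hand G contains the 5-clique {0, 3, 4, 6, 8}. A clique must lie in a single bag of any decomposition, so no decomposition can have width below 4. Therefore the treewidth is 4.

Treewidth 4.
One optimal decomposition is:
Bags: B1 = {0, 1, 3, 7, 10}  B2 = {0, 1, 3, 9, 10}  B3 = {0, 3, 4, 9, 10}  B4 = {0, 1, 2, 9, 10}  B5 = {0, 3, 4, 6, 10}  B6 = {0, 1, 2, 5, 10}  B7 = {0, 3, 4, 6, 8}
Tree: B1–B2, B2–B3, B2–B4, B3–B5, B4–B6, B5–B7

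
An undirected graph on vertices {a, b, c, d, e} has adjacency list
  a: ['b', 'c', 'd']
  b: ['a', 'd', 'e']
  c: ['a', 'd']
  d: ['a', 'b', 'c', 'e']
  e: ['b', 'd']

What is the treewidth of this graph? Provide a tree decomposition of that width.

Treewidth 2.
One optimal decomposition is:
Bags: B1 = {b, d, e}  B2 = {a, b, d}  B3 = {a, c, d}
Tree: B1–B2, B2–B3

Every bag has size at most 3, so the width is 3 − 1 = 2 and tw(G) ≤ 2. Conversely, {b, d, e} is a clique of size 3, and the vertices of any clique must share a bag in every tree decomposition; so some bag has ≥ 3 vertices and tw(G) ≥ 2. The upper and lower bounds meet at 2, so that is the treewidth.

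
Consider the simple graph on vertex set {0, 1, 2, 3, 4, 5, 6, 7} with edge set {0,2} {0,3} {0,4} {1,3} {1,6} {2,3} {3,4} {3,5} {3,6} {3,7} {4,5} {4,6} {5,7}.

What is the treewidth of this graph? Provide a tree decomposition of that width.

Treewidth 2.
Bags: B1 = {0, 3, 4}  B2 = {3, 4, 5}  B3 = {3, 4, 6}  B4 = {3, 5, 7}  B5 = {1, 3, 6}  B6 = {0, 2, 3}
Tree: B1–B2, B1–B3, B2–B4, B3–B5, B1–B6

Every bag has size at most 3, so the width is 3 − 1 = 2 and tw(G) ≤ 2. For the lower bound, the 3 vertices {1, 3, 6} are pairwise adjacent, and any tree decomposition puts a clique entirely inside one bag — forcing width ≥ 2. Combining the bounds, tw(G) = 2.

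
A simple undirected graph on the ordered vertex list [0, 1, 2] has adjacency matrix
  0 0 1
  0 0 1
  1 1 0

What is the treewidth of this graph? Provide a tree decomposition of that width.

The largest bag has 2 vertices, giving width 1; this decomposition certifies tw(G) ≤ 1. Since G has at least one edge (e.g. 1–2), it is not an edgeless graph, so tw(G) ≥ 1. Therefore the treewidth is 1.

Treewidth 1.
Bags: B1 = {1, 2}  B2 = {0, 2}
Tree: B1–B2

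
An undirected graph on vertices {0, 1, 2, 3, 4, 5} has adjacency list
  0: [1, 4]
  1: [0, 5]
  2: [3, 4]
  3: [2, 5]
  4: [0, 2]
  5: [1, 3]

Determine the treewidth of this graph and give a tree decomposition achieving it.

Treewidth 2.
Bags: B1 = {1, 3, 5}  B2 = {0, 1, 3}  B3 = {0, 3, 4}  B4 = {2, 3, 4}
Tree: B1–B2, B2–B3, B3–B4

Every bag has size at most 3, so the width is 3 − 1 = 2 and tw(G) ≤ 2. For the lower bound, G contains the cycle 3–5–1–0–4–2–3, so G is not a forest; only forests have treewidth ≤ 1, hence tw(G) ≥ 2. Hence tw(G) = 2 exactly.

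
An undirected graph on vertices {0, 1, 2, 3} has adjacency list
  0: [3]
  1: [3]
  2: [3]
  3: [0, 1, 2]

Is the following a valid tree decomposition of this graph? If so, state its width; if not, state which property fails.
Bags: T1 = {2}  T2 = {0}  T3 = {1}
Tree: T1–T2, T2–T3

No — vertex 3 appears in no bag.

A tree decomposition must satisfy three properties: every vertex lies in some bag; for every edge, both endpoints lie together in some bag; and for every vertex, the bags containing it form a connected subtree. Here vertex 3 appears in no bag, so the decomposition is invalid.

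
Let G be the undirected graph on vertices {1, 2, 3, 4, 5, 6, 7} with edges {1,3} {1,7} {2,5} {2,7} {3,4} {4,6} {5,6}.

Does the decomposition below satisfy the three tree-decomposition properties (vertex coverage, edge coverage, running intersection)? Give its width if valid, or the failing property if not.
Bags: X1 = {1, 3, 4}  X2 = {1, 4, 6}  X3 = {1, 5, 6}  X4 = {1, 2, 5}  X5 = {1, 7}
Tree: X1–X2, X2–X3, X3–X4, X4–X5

No — edge (2,7) lies in no bag.

A tree decomposition must satisfy three properties: every vertex lies in some bag; for every edge, both endpoints lie together in some bag; and for every vertex, the bags containing it form a connected subtree. Here edge (2,7) lies in no bag, so the decomposition is invalid.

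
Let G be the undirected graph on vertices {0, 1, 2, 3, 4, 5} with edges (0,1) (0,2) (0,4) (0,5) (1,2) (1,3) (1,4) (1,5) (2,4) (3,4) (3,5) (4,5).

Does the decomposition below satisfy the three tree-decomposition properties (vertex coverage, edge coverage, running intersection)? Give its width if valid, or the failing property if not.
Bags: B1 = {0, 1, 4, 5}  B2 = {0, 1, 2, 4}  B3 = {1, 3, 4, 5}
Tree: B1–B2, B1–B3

Yes; width 3.

Vertex coverage: the bags together contain {0, 1, 2, 3, 4, 5}, the full vertex set. Edge coverage: each edge of G has both endpoints in at least one bag. Running intersection: for every vertex, the bags containing it form a connected subtree. All three properties hold, so this is a valid tree decomposition of width max|bag| − 1 = 3, and hence tw(G) ≤ 3.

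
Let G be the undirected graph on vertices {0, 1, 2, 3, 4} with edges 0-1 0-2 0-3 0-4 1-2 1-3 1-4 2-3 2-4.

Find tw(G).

3

A width-3 tree decomposition is:
Bags: B1 = {0, 1, 2, 4}  B2 = {0, 1, 2, 3}
Tree: B1–B2
The largest bag has 4 vertices, giving width 3; this decomposition certifies tw(G) ≤ 3. On the other hand G contains the 4-clique {0, 1, 2, 3}. A clique must lie in a single bag of any decomposition, so no decomposition can have width below 3. Therefore the treewidth is 3.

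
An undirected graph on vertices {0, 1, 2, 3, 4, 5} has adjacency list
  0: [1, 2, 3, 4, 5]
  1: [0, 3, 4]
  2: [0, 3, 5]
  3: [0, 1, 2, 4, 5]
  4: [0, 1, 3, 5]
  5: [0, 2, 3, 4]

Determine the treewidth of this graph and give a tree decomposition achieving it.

Treewidth 3.
Bags: B1 = {0, 3, 4, 5}  B2 = {0, 1, 3, 4}  B3 = {0, 2, 3, 5}
Tree: B1–B2, B1–B3

Each bag holds 4 vertices, so the decomposition has width 3, which upper-bounds the treewidth. For the lower bound, the 4 vertices {0, 2, 3, 5} are pairwise adjacent, and any tree decomposition puts a clique entirely inside one bag — forcing width ≥ 3. Combining the bounds, tw(G) = 3.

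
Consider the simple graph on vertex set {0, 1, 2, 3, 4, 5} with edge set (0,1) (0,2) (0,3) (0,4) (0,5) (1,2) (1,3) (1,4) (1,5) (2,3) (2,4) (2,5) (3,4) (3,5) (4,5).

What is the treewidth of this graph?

5

A width-5 tree decomposition is:
Bags: B1 = {0, 1, 2, 3, 4, 5}
Tree: (single bag)
A single bag containing all 6 vertices is trivially a valid decomposition of width 5. Conversely, {0, 1, 2, 3, 4, 5} is a clique of size 6, and the vertices of any clique must share a bag in every tree decomposition; so some bag has ≥ 6 vertices and tw(G) ≥ 5. Hence tw(G) = 5 exactly.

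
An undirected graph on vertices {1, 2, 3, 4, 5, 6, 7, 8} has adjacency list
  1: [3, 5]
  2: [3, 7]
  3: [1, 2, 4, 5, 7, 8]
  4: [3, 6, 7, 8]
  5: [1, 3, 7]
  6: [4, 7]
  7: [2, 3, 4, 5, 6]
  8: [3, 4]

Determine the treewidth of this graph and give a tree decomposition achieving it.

The largest bag has 3 vertices, giving width 2; this decomposition certifies tw(G) ≤ 2. For the lower bound, the 3 vertices {3, 4, 8} are pairwise adjacent, and any tree decomposition puts a clique entirely inside one bag — forcing width ≥ 2. Combining the bounds, tw(G) = 2.

Treewidth 2.
One such decomposition:
Bags: B1 = {1, 3, 5}  B2 = {3, 5, 7}  B3 = {3, 4, 7}  B4 = {2, 3, 7}  B5 = {4, 6, 7}  B6 = {3, 4, 8}
Tree: B1–B2, B2–B3, B2–B4, B3–B5, B3–B6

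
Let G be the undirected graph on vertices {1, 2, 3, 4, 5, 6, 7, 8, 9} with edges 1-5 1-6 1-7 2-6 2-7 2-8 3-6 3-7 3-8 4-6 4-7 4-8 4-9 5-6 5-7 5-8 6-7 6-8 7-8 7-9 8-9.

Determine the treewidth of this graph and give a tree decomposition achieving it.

The largest bag has 4 vertices, giving width 3; this decomposition certifies tw(G) ≤ 3. On the other hand G contains the 4-clique {4, 7, 8, 9}. A clique must lie in a single bag of any decomposition, so no decomposition can have width below 3. The upper and lower bounds meet at 3, so that is the treewidth.

Treewidth 3.
One optimal decomposition is:
Bags: B1 = {5, 6, 7, 8}  B2 = {4, 6, 7, 8}  B3 = {3, 6, 7, 8}  B4 = {4, 7, 8, 9}  B5 = {1, 5, 6, 7}  B6 = {2, 6, 7, 8}
Tree: B1–B2, B1–B3, B2–B4, B1–B5, B3–B6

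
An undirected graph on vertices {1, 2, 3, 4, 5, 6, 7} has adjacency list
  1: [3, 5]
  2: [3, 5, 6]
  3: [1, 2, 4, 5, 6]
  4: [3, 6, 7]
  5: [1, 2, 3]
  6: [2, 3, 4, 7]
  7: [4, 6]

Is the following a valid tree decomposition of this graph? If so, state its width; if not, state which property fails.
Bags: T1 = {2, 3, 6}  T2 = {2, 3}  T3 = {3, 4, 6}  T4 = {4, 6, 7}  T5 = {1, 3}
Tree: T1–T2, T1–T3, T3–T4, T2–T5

A tree decomposition must satisfy three properties: every vertex lies in some bag; for every edge, both endpoints lie together in some bag; and for every vertex, the bags containing it form a connected subtree. Here vertex 5 appears in no bag, so the decomposition is invalid.

No — vertex 5 appears in no bag.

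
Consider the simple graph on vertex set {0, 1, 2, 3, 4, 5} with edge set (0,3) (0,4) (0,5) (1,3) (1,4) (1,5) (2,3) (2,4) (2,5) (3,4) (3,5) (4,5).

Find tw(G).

A width-3 tree decomposition is:
Bags: B1 = {0, 3, 4, 5}  B2 = {2, 3, 4, 5}  B3 = {1, 3, 4, 5}
Tree: B1–B2, B2–B3
The largest bag has 4 vertices, giving width 3; this decomposition certifies tw(G) ≤ 3. For the lower bound, the 4 vertices {0, 3, 4, 5} are pairwise adjacent, and any tree decomposition puts a clique entirely inside one bag — forcing width ≥ 3. Hence tw(G) = 3 exactly.

3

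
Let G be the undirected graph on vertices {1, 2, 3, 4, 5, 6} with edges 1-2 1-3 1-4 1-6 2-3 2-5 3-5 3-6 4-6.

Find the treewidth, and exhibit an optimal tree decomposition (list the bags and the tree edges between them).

Treewidth 2.
One such decomposition:
Bags: B1 = {1, 2, 3}  B2 = {1, 3, 6}  B3 = {2, 3, 5}  B4 = {1, 4, 6}
Tree: B1–B2, B1–B3, B2–B4

Every bag has size at most 3, so the width is 3 − 1 = 2 and tw(G) ≤ 2. On the other hand G contains the 3-clique {1, 2, 3}. A clique must lie in a single bag of any decomposition, so no decomposition can have width below 2. Hence tw(G) = 2 exactly.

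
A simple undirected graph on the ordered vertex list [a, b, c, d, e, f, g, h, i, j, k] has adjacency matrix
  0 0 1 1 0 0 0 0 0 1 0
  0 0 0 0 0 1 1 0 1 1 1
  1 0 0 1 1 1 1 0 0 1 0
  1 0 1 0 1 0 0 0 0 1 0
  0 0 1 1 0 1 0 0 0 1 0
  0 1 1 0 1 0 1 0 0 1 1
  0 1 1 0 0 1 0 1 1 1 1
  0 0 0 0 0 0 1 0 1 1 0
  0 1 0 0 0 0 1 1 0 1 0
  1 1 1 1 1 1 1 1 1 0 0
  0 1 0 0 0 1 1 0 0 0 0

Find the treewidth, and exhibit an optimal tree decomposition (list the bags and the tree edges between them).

Treewidth 3.
One optimal decomposition is:
Bags: B1 = {c, e, f, j}  B2 = {c, f, g, j}  B3 = {b, f, g, j}  B4 = {c, d, e, j}  B5 = {a, c, d, j}  B6 = {b, g, i, j}  B7 = {g, h, i, j}  B8 = {b, f, g, k}
Tree: B1–B2, B2–B3, B1–B4, B4–B5, B3–B6, B6–B7, B3–B8

Each bag holds 4 vertices, so the decomposition has width 3, which upper-bounds the treewidth. Conversely, {c, d, e, j} is a clique of size 4, and the vertices of any clique must share a bag in every tree decomposition; so some bag has ≥ 4 vertices and tw(G) ≥ 3. Therefore the treewidth is 3.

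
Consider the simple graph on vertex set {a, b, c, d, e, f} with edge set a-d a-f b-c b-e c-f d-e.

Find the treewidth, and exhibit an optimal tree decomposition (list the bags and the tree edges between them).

Treewidth 2.
One optimal decomposition is:
Bags: B1 = {a, d, e}  B2 = {a, e, f}  B3 = {c, e, f}  B4 = {b, c, e}
Tree: B1–B2, B2–B3, B3–B4

Each bag holds 3 vertices, so the decomposition has width 2, which upper-bounds the treewidth. The edges e–d–a–f–c–b–e form a cycle, so G is not a tree and its treewidth is at least 2. The upper and lower bounds meet at 2, so that is the treewidth.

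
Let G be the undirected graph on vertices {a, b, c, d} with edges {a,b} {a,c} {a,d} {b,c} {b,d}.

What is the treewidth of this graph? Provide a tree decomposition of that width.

Every bag has size at most 3, so the width is 3 − 1 = 2 and tw(G) ≤ 2. For the lower bound, the 3 vertices {a, b, d} are pairwise adjacent, and any tree decomposition puts a clique entirely inside one bag — forcing width ≥ 2. Combining the bounds, tw(G) = 2.

Treewidth 2.
Bags: B1 = {a, b, d}  B2 = {a, b, c}
Tree: B1–B2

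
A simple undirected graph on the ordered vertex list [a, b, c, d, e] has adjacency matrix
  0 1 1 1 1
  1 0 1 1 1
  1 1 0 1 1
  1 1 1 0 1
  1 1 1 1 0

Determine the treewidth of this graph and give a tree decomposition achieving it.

With just one bag of size 5, the width is 5 − 1 = 4, so tw(G) ≤ 4. On the other hand G contains the 5-clique {a, b, c, d, e}. A clique must lie in a single bag of any decomposition, so no decomposition can have width below 4. Therefore the treewidth is 4.

Treewidth 4.
One such decomposition:
Bags: B1 = {a, b, c, d, e}
Tree: (single bag)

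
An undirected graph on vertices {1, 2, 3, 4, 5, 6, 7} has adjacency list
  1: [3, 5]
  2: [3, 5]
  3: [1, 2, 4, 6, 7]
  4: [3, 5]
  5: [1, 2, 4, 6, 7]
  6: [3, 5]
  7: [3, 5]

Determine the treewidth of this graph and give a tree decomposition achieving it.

Treewidth 2.
Bags: B1 = {1, 3, 5}  B2 = {3, 5, 6}  B3 = {2, 3, 5}  B4 = {3, 5, 7}  B5 = {3, 4, 5}
Tree: B1–B2, B2–B3, B3–B4, B4–B5

The largest bag has 3 vertices, giving width 2; this decomposition certifies tw(G) ≤ 2. Since 5–1–3–6–5 is a cycle in G, G is not acyclic. Forests are exactly the graphs of treewidth ≤ 1, so tw(G) ≥ 2. Therefore the treewidth is 2.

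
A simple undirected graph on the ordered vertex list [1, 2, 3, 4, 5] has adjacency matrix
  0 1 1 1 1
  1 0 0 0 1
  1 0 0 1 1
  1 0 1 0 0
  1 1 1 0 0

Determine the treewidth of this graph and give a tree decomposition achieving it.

Treewidth 2.
One optimal decomposition is:
Bags: B1 = {1, 3, 5}  B2 = {1, 2, 5}  B3 = {1, 3, 4}
Tree: B1–B2, B1–B3

The largest bag has 3 vertices, giving width 2; this decomposition certifies tw(G) ≤ 2. Conversely, {1, 2, 5} is a clique of size 3, and the vertices of any clique must share a bag in every tree decomposition; so some bag has ≥ 3 vertices and tw(G) ≥ 2. The upper and lower bounds meet at 2, so that is the treewidth.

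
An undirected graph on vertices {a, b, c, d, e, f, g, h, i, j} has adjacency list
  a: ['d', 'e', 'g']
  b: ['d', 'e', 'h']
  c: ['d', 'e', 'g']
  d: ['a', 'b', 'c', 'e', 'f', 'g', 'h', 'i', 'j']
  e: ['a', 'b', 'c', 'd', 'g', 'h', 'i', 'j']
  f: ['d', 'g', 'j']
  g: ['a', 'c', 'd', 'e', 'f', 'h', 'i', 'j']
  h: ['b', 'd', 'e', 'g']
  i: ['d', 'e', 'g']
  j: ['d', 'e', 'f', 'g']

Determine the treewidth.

A width-3 tree decomposition is:
Bags: B1 = {c, d, e, g}  B2 = {d, e, g, j}  B3 = {a, d, e, g}  B4 = {d, e, g, h}  B5 = {d, f, g, j}  B6 = {b, d, e, h}  B7 = {d, e, g, i}
Tree: B1–B2, B2–B3, B3–B4, B2–B5, B4–B6, B4–B7
Each bag holds 4 vertices, so the decomposition has width 3, which upper-bounds the treewidth. Conversely, {d, e, g, h} is a clique of size 4, and the vertices of any clique must share a bag in every tree decomposition; so some bag has ≥ 4 vertices and tw(G) ≥ 3. Hence tw(G) = 3 exactly.

3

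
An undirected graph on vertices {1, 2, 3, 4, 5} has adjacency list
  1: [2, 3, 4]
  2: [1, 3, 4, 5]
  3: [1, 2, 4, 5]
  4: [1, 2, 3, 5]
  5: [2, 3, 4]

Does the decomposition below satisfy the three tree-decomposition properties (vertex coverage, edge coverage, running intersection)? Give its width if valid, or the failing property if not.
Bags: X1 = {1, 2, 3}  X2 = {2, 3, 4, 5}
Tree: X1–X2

A tree decomposition must satisfy three properties: every vertex lies in some bag; for every edge, both endpoints lie together in some bag; and for every vertex, the bags containing it form a connected subtree. Here edge (4,1) lies in no bag, so the decomposition is invalid.

No — edge (4,1) lies in no bag.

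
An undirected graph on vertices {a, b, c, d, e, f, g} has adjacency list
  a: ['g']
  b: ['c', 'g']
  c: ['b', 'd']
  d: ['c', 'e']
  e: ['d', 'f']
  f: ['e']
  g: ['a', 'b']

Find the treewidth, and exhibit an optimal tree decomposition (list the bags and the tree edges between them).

Treewidth 1.
One optimal decomposition is:
Bags: B1 = {a, g}  B2 = {b, g}  B3 = {b, c}  B4 = {c, d}  B5 = {d, e}  B6 = {e, f}
Tree: B1–B2, B2–B3, B3–B4, B4–B5, B5–B6

Each bag holds 2 vertices, so the decomposition has width 1, which upper-bounds the treewidth. Since G has at least one edge (e.g. a–g), it is not an edgeless graph, so tw(G) ≥ 1. Combining the bounds, tw(G) = 1.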